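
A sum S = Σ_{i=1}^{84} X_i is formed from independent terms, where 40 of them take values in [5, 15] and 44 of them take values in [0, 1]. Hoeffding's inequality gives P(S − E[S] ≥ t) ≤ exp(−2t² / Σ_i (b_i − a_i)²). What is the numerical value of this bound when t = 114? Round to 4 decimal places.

Σ(b_i − a_i)² = 40·10² + 44·1² = 4044.
Exponent = 2·114² / 4044 = 6.42730.
Bound = exp(−6.42730) = 0.00162.

0.0016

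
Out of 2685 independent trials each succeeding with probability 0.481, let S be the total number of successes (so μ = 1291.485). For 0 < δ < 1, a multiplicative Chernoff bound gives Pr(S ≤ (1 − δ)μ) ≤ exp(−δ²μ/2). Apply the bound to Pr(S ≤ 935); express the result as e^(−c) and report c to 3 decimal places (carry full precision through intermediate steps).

49.200

Write 935 = (1 − δ)μ, so δ = 1 − 935/1291.485 = 0.2760272…
Then the exponent is δ²μ/2 = (μ − 935)²/(2μ) = 49.199780.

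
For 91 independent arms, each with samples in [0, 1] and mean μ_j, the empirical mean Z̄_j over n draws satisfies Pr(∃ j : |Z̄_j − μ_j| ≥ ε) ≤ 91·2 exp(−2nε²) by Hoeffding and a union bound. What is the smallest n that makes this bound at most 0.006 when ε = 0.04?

3226

Need 2·91·exp(−2nε²) ≤ 0.006, i.e. exp(−2nε²) ≤ 0.006/182.
So 2nε² ≥ ln(182/0.006) = 10.320002.
Hence n ≥ 10.320002/(2·0.04²) = 3225.001.
The smallest integer n is 3226.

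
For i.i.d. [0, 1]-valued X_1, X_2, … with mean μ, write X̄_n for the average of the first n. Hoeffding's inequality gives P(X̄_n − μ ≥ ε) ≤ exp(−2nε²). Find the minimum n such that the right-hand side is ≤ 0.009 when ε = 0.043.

Require exp(−2nε²) ≤ 0.009, i.e. 2nε² ≥ ln(1/0.009) = 4.710531.
So n ≥ 4.710531 / (2·0.043²) = 1273.805.
The smallest integer n is 1274.

1274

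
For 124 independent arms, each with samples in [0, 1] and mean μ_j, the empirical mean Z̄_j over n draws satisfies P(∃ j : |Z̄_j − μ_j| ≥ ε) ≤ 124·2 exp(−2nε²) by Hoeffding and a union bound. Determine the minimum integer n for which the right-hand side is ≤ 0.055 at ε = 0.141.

Need 2·124·exp(−2nε²) ≤ 0.055, i.e. exp(−2nε²) ≤ 0.055/248.
So 2nε² ≥ ln(248/0.055) = 8.413851.
Hence n ≥ 8.413851/(2·0.141²) = 211.605.
The smallest integer n is 212.

212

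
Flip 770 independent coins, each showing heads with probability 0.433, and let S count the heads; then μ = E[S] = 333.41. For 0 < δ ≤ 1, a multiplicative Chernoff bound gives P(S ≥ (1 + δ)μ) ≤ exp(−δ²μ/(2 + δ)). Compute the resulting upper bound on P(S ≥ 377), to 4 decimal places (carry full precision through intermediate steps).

0.0689

Write 377 = (1 + δ)μ, so δ = 377/333.41 − 1 = 0.1307399…
Then the exponent is δ²μ/(2 + δ) = (377 − μ)² / (μ·(2 + δ)) = 2.674636.
Bound = exp(−2.674636) = 0.06893.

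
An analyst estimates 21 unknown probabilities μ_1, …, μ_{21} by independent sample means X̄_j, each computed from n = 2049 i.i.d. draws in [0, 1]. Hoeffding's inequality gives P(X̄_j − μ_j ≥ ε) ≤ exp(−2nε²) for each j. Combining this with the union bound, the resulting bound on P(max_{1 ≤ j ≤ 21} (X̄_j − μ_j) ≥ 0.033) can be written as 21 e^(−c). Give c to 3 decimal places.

4.463

Union bound over the 21 events: P(max_{1 ≤ j ≤ 21} (X̄_j − μ_j) ≥ 0.033) ≤ 21·exp(−2nε²) = 21 exp(−2·2049·0.033²).
So c = 2·2049·0.033² = 4.4627.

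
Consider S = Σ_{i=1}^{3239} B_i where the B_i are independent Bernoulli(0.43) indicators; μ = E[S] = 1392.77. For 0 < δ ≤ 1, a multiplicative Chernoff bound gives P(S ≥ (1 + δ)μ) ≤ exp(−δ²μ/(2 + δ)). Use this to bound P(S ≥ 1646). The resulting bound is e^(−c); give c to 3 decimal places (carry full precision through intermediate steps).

21.102

Write 1646 = (1 + δ)μ, so δ = 1646/1392.77 − 1 = 0.1818175…
Then the exponent is δ²μ/(2 + δ) = (1646 − μ)² / (μ·(2 + δ)) = 21.102431.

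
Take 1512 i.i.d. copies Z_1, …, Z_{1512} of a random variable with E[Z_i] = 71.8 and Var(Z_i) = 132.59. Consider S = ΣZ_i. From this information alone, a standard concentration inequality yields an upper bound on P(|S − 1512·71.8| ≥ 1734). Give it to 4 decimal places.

With mean and variance of each term known, Chebyshev's inequality bounds the deviation of the sum (or sample mean).
Var(S) = n·Var(Z_i) = 1512·132.59 = 200476.08.
Chebyshev: P(|S − 1512·71.8| ≥ 1734) ≤ Var(S)/1734² = 200476.08/3006756 = 0.0667.

0.0667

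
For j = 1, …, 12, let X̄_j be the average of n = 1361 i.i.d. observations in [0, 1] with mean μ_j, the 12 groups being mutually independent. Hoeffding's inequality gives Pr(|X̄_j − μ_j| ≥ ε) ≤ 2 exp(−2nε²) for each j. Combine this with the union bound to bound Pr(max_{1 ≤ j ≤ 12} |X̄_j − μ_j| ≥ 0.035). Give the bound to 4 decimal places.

0.8552

Per-experiment Hoeffding bound: 2·exp(−2·1361·0.035²) = 2·exp(−3.33445) = 0.071268.
Union bound over 12 events: 12·0.071268 = 0.85522.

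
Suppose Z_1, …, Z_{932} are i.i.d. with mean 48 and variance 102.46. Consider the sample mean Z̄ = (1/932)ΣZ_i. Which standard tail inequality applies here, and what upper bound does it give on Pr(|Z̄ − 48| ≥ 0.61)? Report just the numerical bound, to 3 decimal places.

With mean and variance of each term known, Chebyshev's inequality bounds the deviation of the sum (or sample mean).
Var(Z̄) = Var(Z_i)/n = 102.46/932 = 0.10994.
Chebyshev: Pr(|Z̄ − 48| ≥ 0.61) ≤ Var(Z̄)/(0.61)² = 102.46/(932·0.61²) = 0.2954.

0.295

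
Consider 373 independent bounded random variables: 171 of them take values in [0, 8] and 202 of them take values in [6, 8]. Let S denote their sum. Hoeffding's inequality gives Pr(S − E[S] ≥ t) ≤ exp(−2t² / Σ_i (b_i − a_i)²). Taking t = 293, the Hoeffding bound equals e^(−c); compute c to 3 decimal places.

14.610

Σ(b_i − a_i)² = 171·8² + 202·2² = 11752.
c = 2t² / 11752 = 2·293² / 11752 = 14.6101.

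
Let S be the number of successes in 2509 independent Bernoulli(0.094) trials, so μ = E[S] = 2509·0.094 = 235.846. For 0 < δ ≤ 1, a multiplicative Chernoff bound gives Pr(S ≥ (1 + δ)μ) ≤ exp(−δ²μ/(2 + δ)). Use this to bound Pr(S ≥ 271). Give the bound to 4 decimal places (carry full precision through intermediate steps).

Write 271 = (1 + δ)μ, so δ = 271/235.846 − 1 = 0.1490549…
Then the exponent is δ²μ/(2 + δ) = (271 − μ)² / (μ·(2 + δ)) = 2.438223.
Bound = exp(−2.438223) = 0.08732.

0.0873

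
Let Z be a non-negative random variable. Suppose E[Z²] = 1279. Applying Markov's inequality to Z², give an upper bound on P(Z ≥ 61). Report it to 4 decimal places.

Since Z ≥ 0, the event {Z ≥ 61} is the same as {Z² ≥ 3721}.
Markov's inequality applied to Z² gives P(Z² ≥ 3721) ≤ E[Z²]/3721 = 1279/3721 = 0.3437.

0.3437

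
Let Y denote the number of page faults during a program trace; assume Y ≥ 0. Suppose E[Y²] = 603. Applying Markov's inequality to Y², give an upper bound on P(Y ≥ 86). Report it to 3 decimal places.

Since Y ≥ 0, the event {Y ≥ 86} is the same as {Y² ≥ 7396}.
Markov's inequality applied to Y² gives P(Y² ≥ 7396) ≤ E[Y²]/7396 = 603/7396 = 0.0815.

0.082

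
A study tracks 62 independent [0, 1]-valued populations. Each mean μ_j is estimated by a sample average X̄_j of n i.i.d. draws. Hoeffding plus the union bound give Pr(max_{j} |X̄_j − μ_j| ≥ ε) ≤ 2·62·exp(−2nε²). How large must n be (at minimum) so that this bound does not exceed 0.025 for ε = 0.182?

Need 2·62·exp(−2nε²) ≤ 0.025, i.e. exp(−2nε²) ≤ 0.025/124.
So 2nε² ≥ ln(124/0.025) = 8.509161.
Hence n ≥ 8.509161/(2·0.182²) = 128.444.
The smallest integer n is 129.

129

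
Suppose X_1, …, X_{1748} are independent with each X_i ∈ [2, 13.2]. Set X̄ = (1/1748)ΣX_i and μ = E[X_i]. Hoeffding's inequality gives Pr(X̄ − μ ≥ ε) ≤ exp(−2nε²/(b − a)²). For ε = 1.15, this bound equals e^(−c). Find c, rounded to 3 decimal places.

c = 2nε²/(b − a)² = 2·1748·1.15² / 11.2² = 36.8579.

36.858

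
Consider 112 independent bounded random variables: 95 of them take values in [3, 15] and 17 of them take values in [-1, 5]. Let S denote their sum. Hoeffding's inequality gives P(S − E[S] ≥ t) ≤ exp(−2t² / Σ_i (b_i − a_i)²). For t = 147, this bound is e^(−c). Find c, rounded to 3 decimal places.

Σ(b_i − a_i)² = 95·12² + 17·6² = 14292.
c = 2t² / 14292 = 2·147² / 14292 = 3.0239.

3.024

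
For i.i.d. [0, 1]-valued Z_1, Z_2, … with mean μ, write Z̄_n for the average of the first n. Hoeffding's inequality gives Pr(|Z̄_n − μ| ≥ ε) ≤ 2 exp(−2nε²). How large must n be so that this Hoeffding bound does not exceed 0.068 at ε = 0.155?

71

Require 2·exp(−2nε²) ≤ 0.068, i.e. 2nε² ≥ ln(2/0.068) = 3.381395.
So n ≥ 3.381395 / (2·0.155²) = 70.372.
The smallest integer n is 71.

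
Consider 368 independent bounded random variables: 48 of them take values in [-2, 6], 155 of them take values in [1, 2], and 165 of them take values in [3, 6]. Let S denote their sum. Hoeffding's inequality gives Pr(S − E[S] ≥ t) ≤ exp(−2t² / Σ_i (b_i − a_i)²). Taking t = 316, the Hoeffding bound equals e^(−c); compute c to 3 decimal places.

Σ(b_i − a_i)² = 48·8² + 155·1² + 165·3² = 4712.
c = 2t² / 4712 = 2·316² / 4712 = 42.3837.

42.384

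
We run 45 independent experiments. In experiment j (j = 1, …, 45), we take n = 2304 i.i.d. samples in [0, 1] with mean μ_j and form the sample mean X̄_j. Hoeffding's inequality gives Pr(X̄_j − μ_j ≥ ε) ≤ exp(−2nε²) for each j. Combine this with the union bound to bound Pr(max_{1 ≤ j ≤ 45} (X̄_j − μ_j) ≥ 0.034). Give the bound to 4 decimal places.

0.2187

Per-experiment Hoeffding bound: exp(−2·2304·0.034²) = exp(−5.32685) = 0.0048594.
Union bound over 45 events: 45·0.0048594 = 0.21867.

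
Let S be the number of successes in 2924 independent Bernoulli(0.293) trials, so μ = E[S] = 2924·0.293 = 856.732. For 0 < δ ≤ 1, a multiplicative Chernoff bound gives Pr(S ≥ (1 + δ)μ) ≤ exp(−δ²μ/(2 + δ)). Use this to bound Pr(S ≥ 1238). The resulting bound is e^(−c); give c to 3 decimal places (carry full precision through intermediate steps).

69.396

Write 1238 = (1 + δ)μ, so δ = 1238/856.732 − 1 = 0.445026…
Then the exponent is δ²μ/(2 + δ) = (1238 − μ)² / (μ·(2 + δ)) = 69.395650.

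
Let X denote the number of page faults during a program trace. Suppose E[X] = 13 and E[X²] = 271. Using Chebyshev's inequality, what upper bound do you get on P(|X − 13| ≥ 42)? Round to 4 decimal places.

Var(X) = E[X²] − (E[X])² = 271 − 169 = 102.
Chebyshev's inequality: P(|X − μ| ≥ t) ≤ Var(X)/t² = 102/1764 = 0.0578.

0.0578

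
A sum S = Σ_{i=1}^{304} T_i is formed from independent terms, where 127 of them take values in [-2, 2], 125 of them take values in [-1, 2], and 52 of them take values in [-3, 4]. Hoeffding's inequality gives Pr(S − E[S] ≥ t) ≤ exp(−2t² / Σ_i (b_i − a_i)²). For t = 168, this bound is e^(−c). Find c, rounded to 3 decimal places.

9.894

Σ(b_i − a_i)² = 127·4² + 125·3² + 52·7² = 5705.
c = 2t² / 5705 = 2·168² / 5705 = 9.8945.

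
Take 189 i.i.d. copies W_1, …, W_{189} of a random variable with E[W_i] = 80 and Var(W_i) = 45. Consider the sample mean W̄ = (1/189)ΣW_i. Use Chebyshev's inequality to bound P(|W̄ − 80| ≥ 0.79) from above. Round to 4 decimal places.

0.3815

Var(W̄) = Var(W_i)/n = 45/189 = 0.2381.
Chebyshev: P(|W̄ − 80| ≥ 0.79) ≤ Var(W̄)/(0.79)² = 45/(189·0.79²) = 0.3815.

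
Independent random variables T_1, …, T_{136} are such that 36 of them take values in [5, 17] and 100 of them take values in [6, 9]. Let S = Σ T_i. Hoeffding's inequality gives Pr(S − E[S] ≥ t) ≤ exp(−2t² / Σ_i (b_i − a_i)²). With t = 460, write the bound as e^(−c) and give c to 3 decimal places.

69.560

Σ(b_i − a_i)² = 36·12² + 100·3² = 6084.
c = 2t² / 6084 = 2·460² / 6084 = 69.5595.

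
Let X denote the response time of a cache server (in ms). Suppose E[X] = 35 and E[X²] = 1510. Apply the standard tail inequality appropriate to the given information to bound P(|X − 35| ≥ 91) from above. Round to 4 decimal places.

0.0344

The first two moments determine the variance, so Chebyshev's inequality is the sharpest standard bound available.
Var(X) = E[X²] − (E[X])² = 1510 − 1225 = 285.
Chebyshev's inequality: P(|X − μ| ≥ t) ≤ Var(X)/t² = 285/8281 = 0.0344.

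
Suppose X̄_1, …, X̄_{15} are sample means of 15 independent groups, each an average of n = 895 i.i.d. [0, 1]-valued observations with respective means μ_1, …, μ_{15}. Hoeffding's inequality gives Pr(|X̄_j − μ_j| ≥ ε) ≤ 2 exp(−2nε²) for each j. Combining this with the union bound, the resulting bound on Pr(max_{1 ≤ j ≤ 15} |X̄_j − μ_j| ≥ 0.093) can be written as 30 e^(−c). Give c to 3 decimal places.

Union bound over the 15 events: Pr(max_{1 ≤ j ≤ 15} |X̄_j − μ_j| ≥ 0.093) ≤ 15·2·exp(−2nε²) = 30 exp(−2·895·0.093²).
So c = 2·895·0.093² = 15.4817.

15.482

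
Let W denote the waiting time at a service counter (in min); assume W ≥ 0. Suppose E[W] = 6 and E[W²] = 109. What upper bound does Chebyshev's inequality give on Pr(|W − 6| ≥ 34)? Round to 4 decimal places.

Var(W) = E[W²] − (E[W])² = 109 − 36 = 73.
Chebyshev's inequality: Pr(|W − μ| ≥ t) ≤ Var(W)/t² = 73/1156 = 0.0631.

0.0631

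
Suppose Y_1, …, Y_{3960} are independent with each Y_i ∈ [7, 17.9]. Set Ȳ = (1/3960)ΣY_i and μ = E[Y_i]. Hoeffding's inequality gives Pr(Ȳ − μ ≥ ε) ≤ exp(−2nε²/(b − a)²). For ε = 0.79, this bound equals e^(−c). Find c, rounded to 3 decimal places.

41.603

c = 2nε²/(b − a)² = 2·3960·0.79² / 10.9² = 41.6032.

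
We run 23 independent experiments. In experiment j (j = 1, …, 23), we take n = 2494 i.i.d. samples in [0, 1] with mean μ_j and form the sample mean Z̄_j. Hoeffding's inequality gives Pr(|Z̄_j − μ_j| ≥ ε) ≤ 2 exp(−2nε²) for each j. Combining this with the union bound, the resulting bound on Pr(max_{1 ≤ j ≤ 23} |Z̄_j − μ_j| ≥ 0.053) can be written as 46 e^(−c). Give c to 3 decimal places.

Union bound over the 23 events: Pr(max_{1 ≤ j ≤ 23} |Z̄_j − μ_j| ≥ 0.053) ≤ 23·2·exp(−2nε²) = 46 exp(−2·2494·0.053²).
So c = 2·2494·0.053² = 14.0113.

14.011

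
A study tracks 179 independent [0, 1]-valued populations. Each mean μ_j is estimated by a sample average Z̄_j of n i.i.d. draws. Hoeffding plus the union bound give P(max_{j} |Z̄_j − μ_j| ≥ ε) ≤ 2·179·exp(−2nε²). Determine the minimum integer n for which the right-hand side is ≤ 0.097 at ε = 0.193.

111

Need 2·179·exp(−2nε²) ≤ 0.097, i.e. exp(−2nε²) ≤ 0.097/358.
So 2nε² ≥ ln(358/0.097) = 8.213577.
Hence n ≥ 8.213577/(2·0.193²) = 110.252.
The smallest integer n is 111.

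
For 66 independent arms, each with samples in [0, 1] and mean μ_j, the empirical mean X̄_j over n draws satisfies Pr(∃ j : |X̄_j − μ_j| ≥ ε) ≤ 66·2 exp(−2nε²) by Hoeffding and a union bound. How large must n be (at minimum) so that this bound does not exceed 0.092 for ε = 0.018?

11218

Need 2·66·exp(−2nε²) ≤ 0.092, i.e. exp(−2nε²) ≤ 0.092/132.
So 2nε² ≥ ln(132/0.092) = 7.268769.
Hence n ≥ 7.268769/(2·0.018²) = 11217.236.
The smallest integer n is 11218.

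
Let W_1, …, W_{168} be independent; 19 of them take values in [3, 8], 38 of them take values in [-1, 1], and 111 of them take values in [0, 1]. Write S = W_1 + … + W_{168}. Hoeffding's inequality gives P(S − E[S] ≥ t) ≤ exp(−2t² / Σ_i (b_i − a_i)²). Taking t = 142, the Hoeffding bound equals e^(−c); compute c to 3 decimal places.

Σ(b_i − a_i)² = 19·5² + 38·2² + 111·1² = 738.
c = 2t² / 738 = 2·142² / 738 = 54.6450.

54.645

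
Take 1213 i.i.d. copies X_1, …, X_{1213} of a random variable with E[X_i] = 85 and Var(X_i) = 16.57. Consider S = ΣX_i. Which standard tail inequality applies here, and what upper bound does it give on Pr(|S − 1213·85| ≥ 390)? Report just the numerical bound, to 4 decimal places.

0.1321

With mean and variance of each term known, Chebyshev's inequality bounds the deviation of the sum (or sample mean).
Var(S) = n·Var(X_i) = 1213·16.57 = 20099.41.
Chebyshev: Pr(|S − 1213·85| ≥ 390) ≤ Var(S)/390² = 20099.41/152100 = 0.1321.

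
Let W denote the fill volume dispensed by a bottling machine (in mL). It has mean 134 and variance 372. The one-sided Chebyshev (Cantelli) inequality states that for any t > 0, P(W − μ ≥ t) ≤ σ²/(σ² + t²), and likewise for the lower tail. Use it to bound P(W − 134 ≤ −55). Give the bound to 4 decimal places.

Here σ² = 372 and t = 55, so σ² + t² = 3397.
Cantelli's bound: 372/3397 = 0.1095.

0.1095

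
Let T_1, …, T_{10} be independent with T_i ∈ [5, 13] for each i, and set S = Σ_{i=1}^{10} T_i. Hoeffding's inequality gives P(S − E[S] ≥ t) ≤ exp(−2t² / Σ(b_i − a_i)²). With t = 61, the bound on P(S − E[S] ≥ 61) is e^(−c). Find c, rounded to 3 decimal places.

Σ(b_i − a_i)² = 10·(8)² = 640.
c = 2t²/640 = 2·61²/640 = 11.6281.

11.628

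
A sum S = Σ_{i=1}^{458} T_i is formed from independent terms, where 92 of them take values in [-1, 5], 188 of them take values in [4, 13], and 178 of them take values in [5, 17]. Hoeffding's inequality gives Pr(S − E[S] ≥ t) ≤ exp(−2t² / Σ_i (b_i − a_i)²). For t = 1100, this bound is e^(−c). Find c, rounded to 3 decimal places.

Σ(b_i − a_i)² = 92·6² + 188·9² + 178·12² = 44172.
c = 2t² / 44172 = 2·1100² / 44172 = 54.7858.

54.786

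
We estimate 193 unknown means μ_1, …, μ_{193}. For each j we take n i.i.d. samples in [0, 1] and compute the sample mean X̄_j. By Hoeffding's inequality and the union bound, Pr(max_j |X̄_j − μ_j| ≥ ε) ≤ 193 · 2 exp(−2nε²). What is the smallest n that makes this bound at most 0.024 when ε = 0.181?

Need 2·193·exp(−2nε²) ≤ 0.024, i.e. exp(−2nε²) ≤ 0.024/386.
So 2nε² ≥ ln(386/0.024) = 9.685539.
Hence n ≥ 9.685539/(2·0.181²) = 147.821.
The smallest integer n is 148.

148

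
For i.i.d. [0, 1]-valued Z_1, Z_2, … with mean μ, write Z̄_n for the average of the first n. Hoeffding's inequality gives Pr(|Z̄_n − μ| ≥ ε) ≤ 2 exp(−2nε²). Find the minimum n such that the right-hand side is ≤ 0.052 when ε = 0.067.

Require 2·exp(−2nε²) ≤ 0.052, i.e. 2nε² ≥ ln(2/0.052) = 3.649659.
So n ≥ 3.649659 / (2·0.067²) = 406.511.
The smallest integer n is 407.

407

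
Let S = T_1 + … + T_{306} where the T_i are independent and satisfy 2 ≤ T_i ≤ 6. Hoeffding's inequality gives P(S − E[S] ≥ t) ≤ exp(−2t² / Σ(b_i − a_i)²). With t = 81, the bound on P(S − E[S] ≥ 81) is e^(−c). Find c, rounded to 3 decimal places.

Σ(b_i − a_i)² = 306·(4)² = 4896.
c = 2t²/4896 = 2·81²/4896 = 2.6801.

2.680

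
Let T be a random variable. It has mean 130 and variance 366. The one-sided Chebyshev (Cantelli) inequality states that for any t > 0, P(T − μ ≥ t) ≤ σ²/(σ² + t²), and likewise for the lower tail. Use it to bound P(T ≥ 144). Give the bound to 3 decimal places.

Here σ² = 366 and t = 14, so σ² + t² = 562.
Cantelli's bound: 366/562 = 0.6512.

0.651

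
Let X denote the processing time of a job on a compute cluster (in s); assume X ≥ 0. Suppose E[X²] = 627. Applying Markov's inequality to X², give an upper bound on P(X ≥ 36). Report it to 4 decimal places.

Since X ≥ 0, the event {X ≥ 36} is the same as {X² ≥ 1296}.
Markov's inequality applied to X² gives P(X² ≥ 1296) ≤ E[X²]/1296 = 627/1296 = 0.4838.

0.4838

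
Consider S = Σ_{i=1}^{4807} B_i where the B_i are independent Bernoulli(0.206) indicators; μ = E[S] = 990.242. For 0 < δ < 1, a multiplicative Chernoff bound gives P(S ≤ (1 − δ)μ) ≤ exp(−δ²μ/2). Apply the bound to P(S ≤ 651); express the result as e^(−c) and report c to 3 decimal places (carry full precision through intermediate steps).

58.110

Write 651 = (1 − δ)μ, so δ = 1 − 651/990.242 = 0.3425849…
Then the exponent is δ²μ/2 = (μ − 651)²/(2μ) = 58.109601.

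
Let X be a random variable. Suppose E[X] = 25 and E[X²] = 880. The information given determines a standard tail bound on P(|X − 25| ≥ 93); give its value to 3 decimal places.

0.029

The first two moments determine the variance, so Chebyshev's inequality is the sharpest standard bound available.
Var(X) = E[X²] − (E[X])² = 880 − 625 = 255.
Chebyshev's inequality: P(|X − μ| ≥ t) ≤ Var(X)/t² = 255/8649 = 0.0295.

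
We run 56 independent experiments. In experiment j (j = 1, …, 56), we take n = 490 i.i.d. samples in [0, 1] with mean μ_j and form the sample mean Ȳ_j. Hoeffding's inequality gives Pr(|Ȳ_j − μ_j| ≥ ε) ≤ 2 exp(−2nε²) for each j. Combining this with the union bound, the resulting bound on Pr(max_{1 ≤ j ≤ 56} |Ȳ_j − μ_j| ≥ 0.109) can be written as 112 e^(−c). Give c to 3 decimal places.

Union bound over the 56 events: Pr(max_{1 ≤ j ≤ 56} |Ȳ_j − μ_j| ≥ 0.109) ≤ 56·2·exp(−2nε²) = 112 exp(−2·490·0.109²).
So c = 2·490·0.109² = 11.6434.

11.643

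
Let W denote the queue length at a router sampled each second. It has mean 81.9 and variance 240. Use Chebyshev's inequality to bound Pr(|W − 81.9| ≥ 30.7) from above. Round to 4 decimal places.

Chebyshev: Pr(|W − μ| ≥ t) ≤ Var(W)/t².
Bound = 240 / 942.49 = 0.2546.

0.2546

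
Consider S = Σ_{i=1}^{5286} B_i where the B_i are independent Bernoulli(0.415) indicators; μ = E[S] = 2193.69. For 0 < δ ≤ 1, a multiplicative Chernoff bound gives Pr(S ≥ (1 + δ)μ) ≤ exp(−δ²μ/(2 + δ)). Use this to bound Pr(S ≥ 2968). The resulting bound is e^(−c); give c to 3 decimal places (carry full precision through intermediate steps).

Write 2968 = (1 + δ)μ, so δ = 2968/2193.69 − 1 = 0.3529715…
Then the exponent is δ²μ/(2 + δ) = (2968 − μ)² / (μ·(2 + δ)) = 116.154976.

116.155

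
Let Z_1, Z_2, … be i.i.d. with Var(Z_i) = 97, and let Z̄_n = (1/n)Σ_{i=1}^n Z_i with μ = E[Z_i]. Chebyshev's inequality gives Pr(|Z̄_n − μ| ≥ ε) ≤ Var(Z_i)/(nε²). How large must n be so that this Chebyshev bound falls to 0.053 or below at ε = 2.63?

Require 97/(n·2.63²) ≤ 0.053, i.e. n ≥ 97/(0.053·2.63²) = 264.597.
The smallest integer n is 265.

265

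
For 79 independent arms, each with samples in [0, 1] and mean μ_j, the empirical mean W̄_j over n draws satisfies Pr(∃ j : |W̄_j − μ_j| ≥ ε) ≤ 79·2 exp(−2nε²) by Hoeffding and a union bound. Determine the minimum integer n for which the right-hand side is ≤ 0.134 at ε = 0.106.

Need 2·79·exp(−2nε²) ≤ 0.134, i.e. exp(−2nε²) ≤ 0.134/158.
So 2nε² ≥ ln(158/0.134) = 7.072511.
Hence n ≥ 7.072511/(2·0.106²) = 314.725.
The smallest integer n is 315.

315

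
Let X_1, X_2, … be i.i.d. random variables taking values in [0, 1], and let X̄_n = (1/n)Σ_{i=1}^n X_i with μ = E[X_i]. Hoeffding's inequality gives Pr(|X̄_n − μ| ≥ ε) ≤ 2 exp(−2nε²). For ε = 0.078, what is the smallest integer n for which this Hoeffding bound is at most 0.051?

302

Require 2·exp(−2nε²) ≤ 0.051, i.e. 2nε² ≥ ln(2/0.051) = 3.669077.
So n ≥ 3.669077 / (2·0.078²) = 301.535.
The smallest integer n is 302.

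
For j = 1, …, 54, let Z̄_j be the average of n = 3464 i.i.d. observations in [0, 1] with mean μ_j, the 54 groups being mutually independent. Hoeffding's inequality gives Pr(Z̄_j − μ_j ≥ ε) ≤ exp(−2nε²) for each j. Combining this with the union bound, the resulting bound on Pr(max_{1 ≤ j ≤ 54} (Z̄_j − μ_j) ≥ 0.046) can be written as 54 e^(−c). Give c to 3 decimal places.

Union bound over the 54 events: Pr(max_{1 ≤ j ≤ 54} (Z̄_j − μ_j) ≥ 0.046) ≤ 54·exp(−2nε²) = 54 exp(−2·3464·0.046²).
So c = 2·3464·0.046² = 14.6596.

14.660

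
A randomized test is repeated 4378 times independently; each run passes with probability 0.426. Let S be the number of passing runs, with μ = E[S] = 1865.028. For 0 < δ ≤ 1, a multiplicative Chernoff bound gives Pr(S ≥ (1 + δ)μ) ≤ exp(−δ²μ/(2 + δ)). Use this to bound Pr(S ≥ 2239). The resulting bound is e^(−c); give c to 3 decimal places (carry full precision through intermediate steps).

34.078

Write 2239 = (1 + δ)μ, so δ = 2239/1865.028 − 1 = 0.2005182…
Then the exponent is δ²μ/(2 + δ) = (2239 − μ)² / (μ·(2 + δ)) = 34.077510.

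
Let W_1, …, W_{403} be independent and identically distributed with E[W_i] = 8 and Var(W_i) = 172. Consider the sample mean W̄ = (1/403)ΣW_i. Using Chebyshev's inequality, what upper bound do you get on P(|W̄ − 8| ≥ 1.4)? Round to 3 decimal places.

0.218

Var(W̄) = Var(W_i)/n = 172/403 = 0.4268.
Chebyshev: P(|W̄ − 8| ≥ 1.4) ≤ Var(W̄)/(1.4)² = 172/(403·1.4²) = 0.2178.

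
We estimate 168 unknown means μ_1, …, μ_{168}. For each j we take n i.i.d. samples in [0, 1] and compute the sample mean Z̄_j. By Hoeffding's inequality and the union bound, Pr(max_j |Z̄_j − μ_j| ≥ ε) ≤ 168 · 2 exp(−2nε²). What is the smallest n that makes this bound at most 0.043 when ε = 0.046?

Need 2·168·exp(−2nε²) ≤ 0.043, i.e. exp(−2nε²) ≤ 0.043/336.
So 2nε² ≥ ln(336/0.043) = 8.963666.
Hence n ≥ 8.963666/(2·0.046²) = 2118.069.
The smallest integer n is 2119.

2119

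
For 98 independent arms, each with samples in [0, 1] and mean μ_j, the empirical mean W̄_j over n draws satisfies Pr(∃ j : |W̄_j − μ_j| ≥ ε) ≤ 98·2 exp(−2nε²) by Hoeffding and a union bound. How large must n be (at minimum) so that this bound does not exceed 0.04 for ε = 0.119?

301

Need 2·98·exp(−2nε²) ≤ 0.04, i.e. exp(−2nε²) ≤ 0.04/196.
So 2nε² ≥ ln(196/0.04) = 8.496990.
Hence n ≥ 8.496990/(2·0.119²) = 300.014.
The smallest integer n is 301.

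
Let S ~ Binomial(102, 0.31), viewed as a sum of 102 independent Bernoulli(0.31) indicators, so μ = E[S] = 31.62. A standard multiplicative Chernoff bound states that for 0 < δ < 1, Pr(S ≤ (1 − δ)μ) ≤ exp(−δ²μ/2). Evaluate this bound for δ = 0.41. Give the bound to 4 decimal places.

0.0701

Exponent = δ²μ/2 = 0.41²·31.62/2 = 2.6577.
Bound = exp(−2.6577) = 0.07011.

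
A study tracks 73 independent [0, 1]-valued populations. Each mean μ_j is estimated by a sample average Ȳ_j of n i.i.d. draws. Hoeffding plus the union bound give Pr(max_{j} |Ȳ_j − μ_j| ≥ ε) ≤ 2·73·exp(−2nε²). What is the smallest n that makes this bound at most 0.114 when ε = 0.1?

358

Need 2·73·exp(−2nε²) ≤ 0.114, i.e. exp(−2nε²) ≤ 0.114/146.
So 2nε² ≥ ln(146/0.114) = 7.155163.
Hence n ≥ 7.155163/(2·0.1²) = 357.758.
The smallest integer n is 358.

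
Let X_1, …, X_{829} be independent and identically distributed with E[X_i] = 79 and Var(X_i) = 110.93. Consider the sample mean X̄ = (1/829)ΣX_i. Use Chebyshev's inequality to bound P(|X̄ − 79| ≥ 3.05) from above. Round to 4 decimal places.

Var(X̄) = Var(X_i)/n = 110.93/829 = 0.13381.
Chebyshev: P(|X̄ − 79| ≥ 3.05) ≤ Var(X̄)/(3.05)² = 110.93/(829·3.05²) = 0.0144.

0.0144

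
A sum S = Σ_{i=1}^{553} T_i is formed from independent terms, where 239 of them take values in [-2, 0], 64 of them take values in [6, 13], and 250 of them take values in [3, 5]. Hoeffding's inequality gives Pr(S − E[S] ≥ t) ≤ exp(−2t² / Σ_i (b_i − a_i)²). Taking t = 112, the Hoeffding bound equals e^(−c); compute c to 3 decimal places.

4.927

Σ(b_i − a_i)² = 239·2² + 64·7² + 250·2² = 5092.
c = 2t² / 5092 = 2·112² / 5092 = 4.9269.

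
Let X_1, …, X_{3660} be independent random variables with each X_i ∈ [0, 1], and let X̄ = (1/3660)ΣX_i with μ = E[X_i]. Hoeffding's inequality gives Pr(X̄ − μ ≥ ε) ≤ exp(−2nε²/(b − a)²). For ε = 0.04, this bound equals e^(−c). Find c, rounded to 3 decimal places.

11.712

c = 2nε²/(b − a)² = 2·3660·0.04² / 1² = 11.7120.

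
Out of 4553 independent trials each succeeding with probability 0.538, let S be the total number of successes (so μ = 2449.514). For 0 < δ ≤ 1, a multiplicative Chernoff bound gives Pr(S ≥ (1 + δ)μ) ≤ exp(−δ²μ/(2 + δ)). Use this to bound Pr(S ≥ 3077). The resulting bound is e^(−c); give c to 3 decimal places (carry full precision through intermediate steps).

71.245

Write 3077 = (1 + δ)μ, so δ = 3077/2449.514 − 1 = 0.2561675…
Then the exponent is δ²μ/(2 + δ) = (3077 − μ)² / (μ·(2 + δ)) = 71.245396.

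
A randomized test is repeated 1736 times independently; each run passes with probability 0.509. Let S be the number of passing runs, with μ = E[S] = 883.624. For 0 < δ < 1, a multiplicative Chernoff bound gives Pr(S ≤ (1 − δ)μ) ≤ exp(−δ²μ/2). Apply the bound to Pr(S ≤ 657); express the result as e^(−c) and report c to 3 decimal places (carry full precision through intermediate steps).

29.061

Write 657 = (1 − δ)μ, so δ = 1 − 657/883.624 = 0.2564711…
Then the exponent is δ²μ/2 = (μ − 657)²/(2μ) = 29.061251.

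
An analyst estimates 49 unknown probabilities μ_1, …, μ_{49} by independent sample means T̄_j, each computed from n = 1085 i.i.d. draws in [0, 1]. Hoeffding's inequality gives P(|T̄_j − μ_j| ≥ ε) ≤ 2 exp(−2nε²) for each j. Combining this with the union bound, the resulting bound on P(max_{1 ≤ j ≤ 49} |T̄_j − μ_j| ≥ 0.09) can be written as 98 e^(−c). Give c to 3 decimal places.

Union bound over the 49 events: P(max_{1 ≤ j ≤ 49} |T̄_j − μ_j| ≥ 0.09) ≤ 49·2·exp(−2nε²) = 98 exp(−2·1085·0.09²).
So c = 2·1085·0.09² = 17.5770.

17.577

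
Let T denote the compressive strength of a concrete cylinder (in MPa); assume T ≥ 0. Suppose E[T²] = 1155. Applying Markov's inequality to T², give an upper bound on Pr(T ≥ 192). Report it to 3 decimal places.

Since T ≥ 0, the event {T ≥ 192} is the same as {T² ≥ 36864}.
Markov's inequality applied to T² gives Pr(T² ≥ 36864) ≤ E[T²]/36864 = 1155/36864 = 0.0313.

0.031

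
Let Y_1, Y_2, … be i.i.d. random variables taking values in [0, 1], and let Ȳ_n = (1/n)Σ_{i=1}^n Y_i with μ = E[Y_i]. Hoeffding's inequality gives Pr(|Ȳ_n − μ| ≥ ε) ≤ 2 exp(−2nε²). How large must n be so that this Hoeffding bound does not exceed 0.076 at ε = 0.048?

710

Require 2·exp(−2nε²) ≤ 0.076, i.e. 2nε² ≥ ln(2/0.076) = 3.270169.
So n ≥ 3.270169 / (2·0.048²) = 709.672.
The smallest integer n is 710.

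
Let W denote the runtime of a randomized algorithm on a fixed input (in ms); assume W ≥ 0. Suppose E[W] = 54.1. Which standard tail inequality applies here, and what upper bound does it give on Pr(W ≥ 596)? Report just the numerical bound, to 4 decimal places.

0.0908

Only the mean of a non-negative variable is known, so Markov's inequality is the applicable tail bound.
Markov's inequality: for a non-negative random variable, Pr(W ≥ a) ≤ E[W]/a.
Here E[W] = 54.1 and a = 596, so the bound is 54.1/596 = 0.0908.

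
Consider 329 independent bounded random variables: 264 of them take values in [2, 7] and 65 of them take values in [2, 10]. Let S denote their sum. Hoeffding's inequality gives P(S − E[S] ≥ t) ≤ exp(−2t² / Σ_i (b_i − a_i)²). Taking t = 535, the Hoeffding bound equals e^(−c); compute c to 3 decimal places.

Σ(b_i − a_i)² = 264·5² + 65·8² = 10760.
c = 2t² / 10760 = 2·535² / 10760 = 53.2017.

53.202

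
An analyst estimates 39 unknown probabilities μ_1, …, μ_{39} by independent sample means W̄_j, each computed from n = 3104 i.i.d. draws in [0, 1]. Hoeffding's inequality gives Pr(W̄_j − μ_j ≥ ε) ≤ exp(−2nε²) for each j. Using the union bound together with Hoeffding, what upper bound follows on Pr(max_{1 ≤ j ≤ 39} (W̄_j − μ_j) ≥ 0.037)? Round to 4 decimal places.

0.0079

Per-experiment Hoeffding bound: exp(−2·3104·0.037²) = exp(−8.49875) = 0.00020372.
Union bound over 39 events: 39·0.00020372 = 0.00795.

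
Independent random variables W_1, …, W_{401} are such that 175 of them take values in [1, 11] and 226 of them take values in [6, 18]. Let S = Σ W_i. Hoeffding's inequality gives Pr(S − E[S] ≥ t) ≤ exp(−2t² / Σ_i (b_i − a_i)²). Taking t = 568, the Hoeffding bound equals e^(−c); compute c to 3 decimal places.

12.894

Σ(b_i − a_i)² = 175·10² + 226·12² = 50044.
c = 2t² / 50044 = 2·568² / 50044 = 12.8936.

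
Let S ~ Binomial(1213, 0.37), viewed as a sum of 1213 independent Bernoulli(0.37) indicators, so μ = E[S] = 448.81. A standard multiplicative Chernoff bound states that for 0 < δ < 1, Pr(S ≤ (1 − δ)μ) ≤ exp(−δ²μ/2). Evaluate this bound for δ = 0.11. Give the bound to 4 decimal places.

0.0662

Exponent = δ²μ/2 = 0.11²·448.81/2 = 2.7153.
Bound = exp(−2.7153) = 0.06619.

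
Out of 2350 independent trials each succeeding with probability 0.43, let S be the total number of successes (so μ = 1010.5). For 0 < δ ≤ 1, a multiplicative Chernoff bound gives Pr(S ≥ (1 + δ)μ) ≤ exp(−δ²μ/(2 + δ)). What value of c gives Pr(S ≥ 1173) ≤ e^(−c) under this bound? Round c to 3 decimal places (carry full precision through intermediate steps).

12.094

Write 1173 = (1 + δ)μ, so δ = 1173/1010.5 − 1 = 0.1608115…
Then the exponent is δ²μ/(2 + δ) = (1173 − μ)² / (μ·(2 + δ)) = 12.093542.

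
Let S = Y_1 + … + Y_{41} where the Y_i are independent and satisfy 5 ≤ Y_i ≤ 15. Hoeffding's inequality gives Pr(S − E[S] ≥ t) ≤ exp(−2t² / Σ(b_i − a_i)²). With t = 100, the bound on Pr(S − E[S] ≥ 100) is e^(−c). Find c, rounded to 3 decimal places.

4.878

Σ(b_i − a_i)² = 41·(10)² = 4100.
c = 2t²/4100 = 2·100²/4100 = 4.8780.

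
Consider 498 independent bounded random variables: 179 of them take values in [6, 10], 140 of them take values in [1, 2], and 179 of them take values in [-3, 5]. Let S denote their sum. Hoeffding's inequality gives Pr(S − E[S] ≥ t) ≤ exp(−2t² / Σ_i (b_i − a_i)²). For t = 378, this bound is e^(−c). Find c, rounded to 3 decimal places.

19.763

Σ(b_i − a_i)² = 179·4² + 140·1² + 179·8² = 14460.
c = 2t² / 14460 = 2·378² / 14460 = 19.7627.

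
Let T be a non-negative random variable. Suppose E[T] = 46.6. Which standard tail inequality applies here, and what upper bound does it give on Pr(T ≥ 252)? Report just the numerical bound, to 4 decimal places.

Only the mean of a non-negative variable is known, so Markov's inequality is the applicable tail bound.
Markov's inequality: for a non-negative random variable, Pr(T ≥ a) ≤ E[T]/a.
Here E[T] = 46.6 and a = 252, so the bound is 46.6/252 = 0.1849.

0.1849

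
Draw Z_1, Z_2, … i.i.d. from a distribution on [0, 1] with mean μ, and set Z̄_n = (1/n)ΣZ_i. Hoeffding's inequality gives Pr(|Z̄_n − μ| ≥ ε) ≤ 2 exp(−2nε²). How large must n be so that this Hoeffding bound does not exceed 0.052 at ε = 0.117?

Require 2·exp(−2nε²) ≤ 0.052, i.e. 2nε² ≥ ln(2/0.052) = 3.649659.
So n ≥ 3.649659 / (2·0.117²) = 133.306.
The smallest integer n is 134.

134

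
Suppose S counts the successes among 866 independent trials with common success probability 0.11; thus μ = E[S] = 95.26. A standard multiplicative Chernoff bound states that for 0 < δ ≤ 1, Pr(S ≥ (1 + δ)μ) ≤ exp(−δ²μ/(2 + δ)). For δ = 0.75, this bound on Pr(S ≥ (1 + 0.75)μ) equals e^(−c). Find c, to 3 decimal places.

19.485

c = δ²μ/(2 + δ) = 0.75²·95.26/(2 + 0.75) = 19.4850.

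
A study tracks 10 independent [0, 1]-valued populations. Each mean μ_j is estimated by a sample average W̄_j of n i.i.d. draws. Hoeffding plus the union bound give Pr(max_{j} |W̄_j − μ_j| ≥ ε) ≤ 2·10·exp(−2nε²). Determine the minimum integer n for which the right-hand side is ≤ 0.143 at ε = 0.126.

Need 2·10·exp(−2nε²) ≤ 0.143, i.e. exp(−2nε²) ≤ 0.143/20.
So 2nε² ≥ ln(20/0.143) = 4.940643.
Hence n ≥ 4.940643/(2·0.126²) = 155.601.
The smallest integer n is 156.

156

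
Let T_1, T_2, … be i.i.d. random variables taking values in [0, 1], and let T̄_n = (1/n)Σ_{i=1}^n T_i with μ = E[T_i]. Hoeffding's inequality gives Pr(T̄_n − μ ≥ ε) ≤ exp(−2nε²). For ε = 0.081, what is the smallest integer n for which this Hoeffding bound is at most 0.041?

Require exp(−2nε²) ≤ 0.041, i.e. 2nε² ≥ ln(1/0.041) = 3.194183.
So n ≥ 3.194183 / (2·0.081²) = 243.422.
The smallest integer n is 244.

244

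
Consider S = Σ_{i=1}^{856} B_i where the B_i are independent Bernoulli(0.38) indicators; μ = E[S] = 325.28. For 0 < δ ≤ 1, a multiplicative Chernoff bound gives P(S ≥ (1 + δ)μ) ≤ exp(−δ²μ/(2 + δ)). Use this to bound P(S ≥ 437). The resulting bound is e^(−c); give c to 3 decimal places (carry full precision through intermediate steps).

16.374

Write 437 = (1 + δ)μ, so δ = 437/325.28 − 1 = 0.3434579…
Then the exponent is δ²μ/(2 + δ) = (437 − μ)² / (μ·(2 + δ)) = 16.373719.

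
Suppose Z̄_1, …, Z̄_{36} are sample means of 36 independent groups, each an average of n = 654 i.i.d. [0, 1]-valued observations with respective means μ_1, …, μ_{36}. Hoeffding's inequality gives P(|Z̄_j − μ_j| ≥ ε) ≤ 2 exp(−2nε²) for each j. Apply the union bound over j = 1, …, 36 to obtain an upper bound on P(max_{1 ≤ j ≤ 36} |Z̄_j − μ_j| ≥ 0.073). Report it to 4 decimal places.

0.0676

Per-experiment Hoeffding bound: 2·exp(−2·654·0.073²) = 2·exp(−6.97033) = 0.0018787.
Union bound over 36 events: 36·0.0018787 = 0.06763.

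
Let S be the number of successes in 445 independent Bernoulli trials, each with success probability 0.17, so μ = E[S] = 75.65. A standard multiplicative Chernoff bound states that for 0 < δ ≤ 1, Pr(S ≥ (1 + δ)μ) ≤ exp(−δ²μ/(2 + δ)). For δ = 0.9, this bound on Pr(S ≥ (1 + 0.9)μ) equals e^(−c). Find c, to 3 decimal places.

21.130

c = δ²μ/(2 + δ) = 0.9²·75.65/(2 + 0.9) = 21.1298.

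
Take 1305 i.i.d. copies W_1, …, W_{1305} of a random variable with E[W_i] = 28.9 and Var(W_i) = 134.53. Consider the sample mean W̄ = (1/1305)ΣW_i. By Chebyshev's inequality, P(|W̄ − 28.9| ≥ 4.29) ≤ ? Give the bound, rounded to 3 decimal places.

0.006

Var(W̄) = Var(W_i)/n = 134.53/1305 = 0.10309.
Chebyshev: P(|W̄ − 28.9| ≥ 4.29) ≤ Var(W̄)/(4.29)² = 134.53/(1305·4.29²) = 0.0056.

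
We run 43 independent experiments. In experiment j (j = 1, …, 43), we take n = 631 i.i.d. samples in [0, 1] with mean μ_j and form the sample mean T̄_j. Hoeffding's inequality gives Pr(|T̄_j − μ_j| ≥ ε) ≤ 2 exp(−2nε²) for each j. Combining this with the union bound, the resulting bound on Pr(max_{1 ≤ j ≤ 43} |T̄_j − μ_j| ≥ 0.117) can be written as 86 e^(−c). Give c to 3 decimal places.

Union bound over the 43 events: Pr(max_{1 ≤ j ≤ 43} |T̄_j − μ_j| ≥ 0.117) ≤ 43·2·exp(−2nε²) = 86 exp(−2·631·0.117²).
So c = 2·631·0.117² = 17.2755.

17.276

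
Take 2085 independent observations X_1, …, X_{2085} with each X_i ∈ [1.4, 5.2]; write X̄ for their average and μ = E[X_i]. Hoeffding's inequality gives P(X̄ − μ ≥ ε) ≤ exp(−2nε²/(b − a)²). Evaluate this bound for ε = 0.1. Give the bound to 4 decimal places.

Exponent: 2nε²/(b − a)² = 2·2085·0.1² / 3.8² = 2.88781.
Bound = exp(−2.88781) = 0.05570.

0.0557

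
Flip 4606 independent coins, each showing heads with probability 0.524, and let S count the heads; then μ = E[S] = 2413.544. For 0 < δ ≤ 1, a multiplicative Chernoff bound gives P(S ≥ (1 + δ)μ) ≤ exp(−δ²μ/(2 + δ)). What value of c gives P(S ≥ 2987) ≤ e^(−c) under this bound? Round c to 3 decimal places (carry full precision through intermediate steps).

60.892

Write 2987 = (1 + δ)μ, so δ = 2987/2413.544 − 1 = 0.2375991…
Then the exponent is δ²μ/(2 + δ) = (2987 − μ)² / (μ·(2 + δ)) = 60.892344.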